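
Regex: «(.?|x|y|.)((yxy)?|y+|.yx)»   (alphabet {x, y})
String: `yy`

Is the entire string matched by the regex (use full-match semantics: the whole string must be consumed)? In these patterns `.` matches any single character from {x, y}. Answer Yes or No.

Yes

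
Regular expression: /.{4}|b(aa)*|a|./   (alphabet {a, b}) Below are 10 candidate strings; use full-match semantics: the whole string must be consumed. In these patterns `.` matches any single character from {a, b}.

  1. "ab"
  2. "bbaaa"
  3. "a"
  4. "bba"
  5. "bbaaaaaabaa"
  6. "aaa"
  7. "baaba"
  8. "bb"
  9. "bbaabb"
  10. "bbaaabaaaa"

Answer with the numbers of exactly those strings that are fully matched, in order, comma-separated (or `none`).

3

1 → no match
2 → no match
3 → match
4 → no match
5 → no match
6 → no match
7 → no match
8 → no match
9 → no match
10 → no match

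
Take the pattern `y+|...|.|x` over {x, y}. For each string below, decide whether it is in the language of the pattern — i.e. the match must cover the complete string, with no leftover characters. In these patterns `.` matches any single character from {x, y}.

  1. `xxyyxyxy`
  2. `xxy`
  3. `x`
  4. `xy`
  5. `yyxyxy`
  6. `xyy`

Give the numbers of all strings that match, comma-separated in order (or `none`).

2, 3, 6

1 → no match
2 → match
3 → match
4 → no match
5 → no match
6 → match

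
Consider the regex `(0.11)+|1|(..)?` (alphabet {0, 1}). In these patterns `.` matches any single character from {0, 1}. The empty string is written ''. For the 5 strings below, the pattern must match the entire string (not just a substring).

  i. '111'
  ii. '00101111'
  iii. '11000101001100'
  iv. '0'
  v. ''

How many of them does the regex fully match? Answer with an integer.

i → no match
ii → no match
iii → no match
iv → no match
v → match
Total matched: 1

1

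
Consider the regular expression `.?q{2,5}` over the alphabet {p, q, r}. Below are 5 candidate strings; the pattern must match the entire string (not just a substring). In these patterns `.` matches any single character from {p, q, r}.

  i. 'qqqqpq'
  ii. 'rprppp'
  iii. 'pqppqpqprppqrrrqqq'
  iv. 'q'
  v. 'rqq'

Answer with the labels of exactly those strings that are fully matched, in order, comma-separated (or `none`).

i → no match
ii → no match — must end with 'q'
iii → no match
iv → no match
v → match

v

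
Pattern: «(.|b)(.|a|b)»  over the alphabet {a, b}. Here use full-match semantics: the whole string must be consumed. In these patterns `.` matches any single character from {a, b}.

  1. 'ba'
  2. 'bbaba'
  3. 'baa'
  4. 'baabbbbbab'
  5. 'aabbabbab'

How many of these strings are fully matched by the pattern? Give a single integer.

1

1. 'ba' → match
2. 'bbaba' → no match
3. 'baa' → no match
4. 'baabbbbbab' → no match
5. 'aabbabbab' → no match
Total matched: 1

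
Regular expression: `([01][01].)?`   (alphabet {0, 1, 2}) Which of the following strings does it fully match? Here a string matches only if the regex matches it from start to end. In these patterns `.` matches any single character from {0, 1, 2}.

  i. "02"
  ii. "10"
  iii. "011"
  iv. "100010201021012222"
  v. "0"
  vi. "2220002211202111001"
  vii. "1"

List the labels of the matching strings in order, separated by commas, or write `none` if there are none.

iii

i → no match
ii → no match
iii → match
iv → no match
v → no match
vi → no match
vii → no match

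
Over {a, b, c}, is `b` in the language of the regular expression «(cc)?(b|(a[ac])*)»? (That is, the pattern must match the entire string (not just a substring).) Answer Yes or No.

Yes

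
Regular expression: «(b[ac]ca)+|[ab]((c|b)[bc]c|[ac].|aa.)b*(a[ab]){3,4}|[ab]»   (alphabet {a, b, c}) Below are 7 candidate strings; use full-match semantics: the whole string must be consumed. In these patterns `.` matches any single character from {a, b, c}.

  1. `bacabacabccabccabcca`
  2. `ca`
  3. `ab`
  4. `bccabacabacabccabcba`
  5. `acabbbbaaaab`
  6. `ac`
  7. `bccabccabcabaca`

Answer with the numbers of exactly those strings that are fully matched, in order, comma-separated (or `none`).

1

1 → match
2 → no match
3 → no match
4 → no match
5 → no match
6 → no match
7 → no match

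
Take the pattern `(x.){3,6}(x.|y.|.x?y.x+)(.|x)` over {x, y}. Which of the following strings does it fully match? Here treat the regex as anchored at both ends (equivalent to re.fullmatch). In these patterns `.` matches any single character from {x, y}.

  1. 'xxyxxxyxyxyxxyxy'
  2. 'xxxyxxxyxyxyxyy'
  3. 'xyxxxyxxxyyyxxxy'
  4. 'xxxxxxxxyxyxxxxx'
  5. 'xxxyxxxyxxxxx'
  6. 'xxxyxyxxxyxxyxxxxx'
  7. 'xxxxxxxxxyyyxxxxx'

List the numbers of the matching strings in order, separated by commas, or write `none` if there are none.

1 → no match
2 → match
3 → match
4 → match
5 → match
6 → match
7 → match

2, 3, 4, 5, 6, 7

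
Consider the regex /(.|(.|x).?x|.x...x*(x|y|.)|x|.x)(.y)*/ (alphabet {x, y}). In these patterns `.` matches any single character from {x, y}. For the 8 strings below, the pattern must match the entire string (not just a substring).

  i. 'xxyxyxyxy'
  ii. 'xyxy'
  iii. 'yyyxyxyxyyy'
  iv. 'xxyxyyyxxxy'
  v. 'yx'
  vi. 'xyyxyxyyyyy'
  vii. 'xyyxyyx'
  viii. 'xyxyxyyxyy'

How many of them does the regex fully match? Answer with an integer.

4

i. 'xxyxyxyxy' → match
ii. 'xyxy' → no match
iii. 'yyyxyxyxyyy' → match
iv. 'xxyxyyyxxxy' → no match
v. 'yx' → match
vi. 'xyyxyxyyyyy' → match
vii. 'xyyxyyx' → no match
viii. 'xyxyxyyxyy' → no match
Total matched: 4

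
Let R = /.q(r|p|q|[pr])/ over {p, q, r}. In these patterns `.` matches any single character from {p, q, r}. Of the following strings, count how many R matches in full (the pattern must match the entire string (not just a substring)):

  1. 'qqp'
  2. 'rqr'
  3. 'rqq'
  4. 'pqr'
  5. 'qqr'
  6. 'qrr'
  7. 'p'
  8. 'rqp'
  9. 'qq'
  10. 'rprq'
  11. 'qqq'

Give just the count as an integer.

1 → match
2 → match
3 → match
4 → match
5 → match
6 → no match
7 → no match
8 → match
9 → no match
10 → no match
11 → match
Total matched: 7

7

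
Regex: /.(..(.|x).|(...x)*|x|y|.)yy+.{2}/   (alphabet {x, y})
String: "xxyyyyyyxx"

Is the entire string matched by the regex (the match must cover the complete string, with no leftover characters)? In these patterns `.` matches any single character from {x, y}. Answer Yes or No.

Yes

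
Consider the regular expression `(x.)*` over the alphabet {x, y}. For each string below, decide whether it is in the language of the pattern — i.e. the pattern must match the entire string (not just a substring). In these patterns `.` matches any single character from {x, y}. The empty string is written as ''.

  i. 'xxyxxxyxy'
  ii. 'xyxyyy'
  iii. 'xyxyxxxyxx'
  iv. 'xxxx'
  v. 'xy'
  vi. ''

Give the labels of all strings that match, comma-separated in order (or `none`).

iii, iv, v, vi

i → no match
ii → no match
iii → match
iv → match
v → match
vi → match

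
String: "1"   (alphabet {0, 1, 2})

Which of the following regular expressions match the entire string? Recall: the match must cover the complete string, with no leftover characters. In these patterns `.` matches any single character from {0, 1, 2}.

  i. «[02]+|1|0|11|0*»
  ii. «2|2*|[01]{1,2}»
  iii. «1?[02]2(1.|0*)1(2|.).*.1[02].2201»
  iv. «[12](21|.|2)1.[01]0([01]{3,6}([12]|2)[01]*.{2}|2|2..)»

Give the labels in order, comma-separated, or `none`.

i, ii

i → match
ii → match
iii → no match — must end with "2201"
iv → no match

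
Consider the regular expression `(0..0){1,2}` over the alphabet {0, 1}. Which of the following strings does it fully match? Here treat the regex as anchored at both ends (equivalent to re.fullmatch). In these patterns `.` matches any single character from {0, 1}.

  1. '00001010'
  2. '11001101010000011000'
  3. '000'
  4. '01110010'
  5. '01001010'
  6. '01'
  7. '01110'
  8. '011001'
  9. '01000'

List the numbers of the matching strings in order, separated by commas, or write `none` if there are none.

none

1. '00001010' → no match
2 → no match — must start with '0'
3. '000' → no match
4. '01110010' → no match
5. '01001010' → no match
6. '01' → no match — must end with '0'
7. '01110' → no match
8. '011001' → no match — must end with '0'
9. '01000' → no match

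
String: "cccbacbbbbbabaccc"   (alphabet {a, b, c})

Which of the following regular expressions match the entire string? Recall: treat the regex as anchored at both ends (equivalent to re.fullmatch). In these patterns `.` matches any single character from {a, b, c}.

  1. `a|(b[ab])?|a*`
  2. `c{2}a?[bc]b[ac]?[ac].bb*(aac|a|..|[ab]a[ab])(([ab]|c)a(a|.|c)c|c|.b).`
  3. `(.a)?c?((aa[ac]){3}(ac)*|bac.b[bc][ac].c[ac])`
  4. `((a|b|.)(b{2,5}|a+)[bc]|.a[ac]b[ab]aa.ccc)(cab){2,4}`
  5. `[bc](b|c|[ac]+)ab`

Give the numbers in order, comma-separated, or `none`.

2

1 → no match
2 → match
3 → no match
4 → no match — must end with "cab"
5 → no match — must end with "ab"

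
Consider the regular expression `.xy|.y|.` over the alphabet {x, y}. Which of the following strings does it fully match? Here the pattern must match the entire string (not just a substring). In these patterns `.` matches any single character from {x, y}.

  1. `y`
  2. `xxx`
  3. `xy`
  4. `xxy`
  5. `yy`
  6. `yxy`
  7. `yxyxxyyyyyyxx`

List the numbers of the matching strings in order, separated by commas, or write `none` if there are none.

1, 3, 4, 5, 6

1. `y` → match
2. `xxx` → no match
3. `xy` → match
4. `xxy` → match
5. `yy` → match
6. `yxy` → match
7 → no match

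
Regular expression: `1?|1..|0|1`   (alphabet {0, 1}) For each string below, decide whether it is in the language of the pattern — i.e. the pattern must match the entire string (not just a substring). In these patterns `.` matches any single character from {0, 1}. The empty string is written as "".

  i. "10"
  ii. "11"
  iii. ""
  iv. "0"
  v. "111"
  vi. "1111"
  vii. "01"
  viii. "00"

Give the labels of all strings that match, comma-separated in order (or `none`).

iii, iv, v

i. "10" → no match
ii. "11" → no match
iii. "" → match
iv. "0" → match
v. "111" → match
vi. "1111" → no match
vii. "01" → no match
viii. "00" → no match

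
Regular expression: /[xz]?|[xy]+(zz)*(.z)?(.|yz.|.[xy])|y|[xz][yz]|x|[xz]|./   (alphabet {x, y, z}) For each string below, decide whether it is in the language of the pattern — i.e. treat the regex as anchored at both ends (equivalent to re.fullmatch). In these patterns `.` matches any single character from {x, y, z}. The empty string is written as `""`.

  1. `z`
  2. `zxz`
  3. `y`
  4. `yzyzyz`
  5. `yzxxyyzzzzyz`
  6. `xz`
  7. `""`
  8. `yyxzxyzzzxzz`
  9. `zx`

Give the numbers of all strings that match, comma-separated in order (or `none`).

1, 3, 6, 7

1 → match
2 → no match
3 → match
4 → no match
5 → no match
6 → match
7 → match
8 → no match
9 → no match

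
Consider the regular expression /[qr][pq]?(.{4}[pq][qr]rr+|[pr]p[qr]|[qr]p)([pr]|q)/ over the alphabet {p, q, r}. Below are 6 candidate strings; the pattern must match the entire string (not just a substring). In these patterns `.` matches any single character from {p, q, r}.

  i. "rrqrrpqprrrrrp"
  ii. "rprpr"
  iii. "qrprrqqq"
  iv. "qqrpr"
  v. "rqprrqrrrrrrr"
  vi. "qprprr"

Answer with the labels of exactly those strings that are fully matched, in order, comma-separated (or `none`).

i → no match
ii. "rprpr" → match
iii. "qrprrqqq" → no match
iv. "qqrpr" → match
v → match
vi. "qprprr" → match

ii, iv, v, vi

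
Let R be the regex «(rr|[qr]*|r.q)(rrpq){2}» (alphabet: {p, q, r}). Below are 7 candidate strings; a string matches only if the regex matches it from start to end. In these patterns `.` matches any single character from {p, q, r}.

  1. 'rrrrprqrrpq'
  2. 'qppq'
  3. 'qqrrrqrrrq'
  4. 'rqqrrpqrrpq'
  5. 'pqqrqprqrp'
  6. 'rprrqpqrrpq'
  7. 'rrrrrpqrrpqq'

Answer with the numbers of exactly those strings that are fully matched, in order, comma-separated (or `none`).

1 → no match
2 → no match — must end with 'rrpq'
3 → no match — must end with 'rrpq'
4 → match
5 → no match — must end with 'rrpq'
6 → no match
7 → no match — must end with 'rrpq'

4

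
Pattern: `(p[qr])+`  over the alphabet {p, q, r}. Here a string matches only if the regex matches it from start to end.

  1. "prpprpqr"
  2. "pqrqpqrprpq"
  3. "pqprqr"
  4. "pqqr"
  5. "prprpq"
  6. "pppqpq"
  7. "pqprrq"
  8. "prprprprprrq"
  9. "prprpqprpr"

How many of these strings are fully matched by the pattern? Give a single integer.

2

1 → no match
2 → no match
3 → no match
4 → no match
5 → match
6 → no match
7 → no match
8 → no match
9 → match
Total matched: 2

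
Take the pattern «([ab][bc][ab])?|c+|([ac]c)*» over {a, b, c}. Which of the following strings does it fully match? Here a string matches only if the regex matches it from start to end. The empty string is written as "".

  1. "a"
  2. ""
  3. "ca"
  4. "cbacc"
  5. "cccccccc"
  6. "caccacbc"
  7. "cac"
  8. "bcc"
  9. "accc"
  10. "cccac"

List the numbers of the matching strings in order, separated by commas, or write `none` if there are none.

2, 5, 9

1. "a" → no match
2. "" → match
3. "ca" → no match
4. "cbacc" → no match
5. "cccccccc" → match
6. "caccacbc" → no match
7. "cac" → no match
8. "bcc" → no match
9. "accc" → match
10. "cccac" → no match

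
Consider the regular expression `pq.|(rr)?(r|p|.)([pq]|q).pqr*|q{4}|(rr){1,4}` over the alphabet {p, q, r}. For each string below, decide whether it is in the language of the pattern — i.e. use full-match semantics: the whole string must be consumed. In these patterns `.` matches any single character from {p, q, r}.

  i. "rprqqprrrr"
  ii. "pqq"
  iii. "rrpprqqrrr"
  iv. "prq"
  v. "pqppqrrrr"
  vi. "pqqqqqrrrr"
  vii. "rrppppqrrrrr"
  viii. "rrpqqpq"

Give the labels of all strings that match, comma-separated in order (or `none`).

ii, v, vii, viii

i → no match
ii → match
iii → no match
iv → no match
v → match
vi → no match
vii → match
viii → match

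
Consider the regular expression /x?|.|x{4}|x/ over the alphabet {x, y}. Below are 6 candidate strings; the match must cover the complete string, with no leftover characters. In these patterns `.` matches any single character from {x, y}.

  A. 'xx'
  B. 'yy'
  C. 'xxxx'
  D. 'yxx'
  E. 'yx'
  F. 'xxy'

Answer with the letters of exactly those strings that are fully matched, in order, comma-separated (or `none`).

C

A → no match
B → no match
C → match
D → no match
E → no match
F → no match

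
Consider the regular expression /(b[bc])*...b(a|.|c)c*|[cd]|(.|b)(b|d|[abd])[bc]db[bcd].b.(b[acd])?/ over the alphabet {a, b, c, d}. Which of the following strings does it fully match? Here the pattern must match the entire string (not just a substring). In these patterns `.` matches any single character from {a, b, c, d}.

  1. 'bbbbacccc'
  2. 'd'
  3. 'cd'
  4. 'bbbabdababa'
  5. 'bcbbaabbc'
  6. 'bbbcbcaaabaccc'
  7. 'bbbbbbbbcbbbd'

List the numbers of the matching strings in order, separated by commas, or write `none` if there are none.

1, 2, 5, 6, 7

1 → match
2 → match
3 → no match
4 → no match
5 → match
6 → match
7 → match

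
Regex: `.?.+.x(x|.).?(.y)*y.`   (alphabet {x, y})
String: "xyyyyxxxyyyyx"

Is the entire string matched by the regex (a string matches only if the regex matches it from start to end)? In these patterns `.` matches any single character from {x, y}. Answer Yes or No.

Yes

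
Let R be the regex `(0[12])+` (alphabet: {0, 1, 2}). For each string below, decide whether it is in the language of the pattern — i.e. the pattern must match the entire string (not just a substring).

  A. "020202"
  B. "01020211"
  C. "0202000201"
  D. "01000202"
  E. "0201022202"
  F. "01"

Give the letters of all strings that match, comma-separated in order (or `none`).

A, F

A. "020202" → match
B. "01020211" → no match
C. "0202000201" → no match
D. "01000202" → no match
E. "0201022202" → no match
F. "01" → match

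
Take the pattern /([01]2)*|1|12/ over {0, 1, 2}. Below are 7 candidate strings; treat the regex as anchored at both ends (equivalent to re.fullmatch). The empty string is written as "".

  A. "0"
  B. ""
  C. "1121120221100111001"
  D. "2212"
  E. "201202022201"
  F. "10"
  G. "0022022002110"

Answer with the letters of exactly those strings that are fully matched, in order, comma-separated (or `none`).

B

A. "0" → no match
B. "" → match
C → no match
D. "2212" → no match
E. "201202022201" → no match
F. "10" → no match
G → no match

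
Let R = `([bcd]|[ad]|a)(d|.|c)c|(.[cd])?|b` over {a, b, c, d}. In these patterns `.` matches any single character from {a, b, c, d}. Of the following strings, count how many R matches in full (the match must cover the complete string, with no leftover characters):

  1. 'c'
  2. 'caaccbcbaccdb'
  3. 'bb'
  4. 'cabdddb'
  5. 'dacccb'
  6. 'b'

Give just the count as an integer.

1

1 → no match
2 → no match
3 → no match
4 → no match
5 → no match
6 → match
Total matched: 1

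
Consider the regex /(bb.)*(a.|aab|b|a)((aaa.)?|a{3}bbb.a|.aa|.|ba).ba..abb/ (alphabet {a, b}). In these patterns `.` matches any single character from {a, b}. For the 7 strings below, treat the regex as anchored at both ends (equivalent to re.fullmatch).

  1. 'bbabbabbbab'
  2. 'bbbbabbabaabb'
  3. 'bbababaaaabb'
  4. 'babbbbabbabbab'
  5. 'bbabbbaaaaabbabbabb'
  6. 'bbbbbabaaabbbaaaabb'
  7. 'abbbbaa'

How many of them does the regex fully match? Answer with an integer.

1. 'bbabbabbbab' → no match — must end with 'abb'
2 → match
3. 'bbababaaaabb' → match
4 → no match — must end with 'abb'
5 → match
6 → match
7. 'abbbbaa' → no match — must end with 'abb'
Total matched: 4

4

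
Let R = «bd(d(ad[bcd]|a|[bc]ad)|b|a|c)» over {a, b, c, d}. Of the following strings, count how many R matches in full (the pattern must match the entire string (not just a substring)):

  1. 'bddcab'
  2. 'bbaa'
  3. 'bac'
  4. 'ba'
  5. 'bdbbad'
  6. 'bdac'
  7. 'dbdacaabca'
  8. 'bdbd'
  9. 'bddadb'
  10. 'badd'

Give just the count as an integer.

1

1 → no match
2 → no match — must start with 'bd'
3 → no match — must start with 'bd'
4 → no match — must start with 'bd'
5 → no match
6 → no match
7 → no match — must start with 'bd'
8 → no match
9 → match
10 → no match — must start with 'bd'
Total matched: 1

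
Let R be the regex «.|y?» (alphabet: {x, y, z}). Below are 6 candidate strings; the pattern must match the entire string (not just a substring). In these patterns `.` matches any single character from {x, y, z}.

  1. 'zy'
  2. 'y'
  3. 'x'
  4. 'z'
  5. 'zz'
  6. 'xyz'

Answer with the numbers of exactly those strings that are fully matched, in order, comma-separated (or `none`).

2, 3, 4

1. 'zy' → no match
2. 'y' → match
3. 'x' → match
4. 'z' → match
5. 'zz' → no match
6. 'xyz' → no match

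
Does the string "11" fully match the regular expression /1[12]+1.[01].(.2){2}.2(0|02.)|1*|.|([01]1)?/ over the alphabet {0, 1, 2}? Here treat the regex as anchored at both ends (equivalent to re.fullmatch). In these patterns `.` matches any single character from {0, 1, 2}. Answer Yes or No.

Yes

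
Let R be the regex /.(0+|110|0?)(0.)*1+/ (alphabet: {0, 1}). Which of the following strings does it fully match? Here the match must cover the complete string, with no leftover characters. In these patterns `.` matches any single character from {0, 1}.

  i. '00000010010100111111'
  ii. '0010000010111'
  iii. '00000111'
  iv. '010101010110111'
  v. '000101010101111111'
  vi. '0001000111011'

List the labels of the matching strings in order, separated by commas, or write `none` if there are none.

ii, iii, v

i → no match
ii → match
iii → match
iv → no match
v → match
vi → no match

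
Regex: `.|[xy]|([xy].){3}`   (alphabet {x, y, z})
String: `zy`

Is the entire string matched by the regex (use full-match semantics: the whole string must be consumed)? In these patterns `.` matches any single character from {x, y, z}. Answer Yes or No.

No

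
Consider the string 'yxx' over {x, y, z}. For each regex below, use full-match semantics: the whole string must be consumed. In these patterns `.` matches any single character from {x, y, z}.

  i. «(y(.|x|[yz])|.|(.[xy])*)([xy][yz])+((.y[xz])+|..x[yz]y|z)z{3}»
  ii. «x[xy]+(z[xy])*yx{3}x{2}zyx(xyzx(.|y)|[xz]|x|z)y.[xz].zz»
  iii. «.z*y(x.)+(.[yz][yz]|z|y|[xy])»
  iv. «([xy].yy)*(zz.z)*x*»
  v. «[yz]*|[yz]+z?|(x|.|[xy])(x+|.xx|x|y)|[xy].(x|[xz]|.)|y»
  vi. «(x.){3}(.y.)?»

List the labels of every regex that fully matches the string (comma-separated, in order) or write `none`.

i → no match — must end with 'z'
ii → no match — must start with 'x'
iii → no match
iv → no match
v → match
vi → no match — must start with 'x'

v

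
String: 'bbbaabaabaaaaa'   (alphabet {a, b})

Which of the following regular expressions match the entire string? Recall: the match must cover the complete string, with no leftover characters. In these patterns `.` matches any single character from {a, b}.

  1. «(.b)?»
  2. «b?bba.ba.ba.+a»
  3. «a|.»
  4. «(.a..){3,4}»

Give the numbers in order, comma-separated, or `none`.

1 → no match
2 → match
3 → no match
4 → no match

2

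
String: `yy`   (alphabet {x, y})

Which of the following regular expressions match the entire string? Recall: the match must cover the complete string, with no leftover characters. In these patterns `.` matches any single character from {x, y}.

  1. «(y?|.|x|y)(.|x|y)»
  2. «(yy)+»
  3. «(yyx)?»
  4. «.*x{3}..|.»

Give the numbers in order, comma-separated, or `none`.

1, 2

1 → match
2 → match
3 → no match
4 → no match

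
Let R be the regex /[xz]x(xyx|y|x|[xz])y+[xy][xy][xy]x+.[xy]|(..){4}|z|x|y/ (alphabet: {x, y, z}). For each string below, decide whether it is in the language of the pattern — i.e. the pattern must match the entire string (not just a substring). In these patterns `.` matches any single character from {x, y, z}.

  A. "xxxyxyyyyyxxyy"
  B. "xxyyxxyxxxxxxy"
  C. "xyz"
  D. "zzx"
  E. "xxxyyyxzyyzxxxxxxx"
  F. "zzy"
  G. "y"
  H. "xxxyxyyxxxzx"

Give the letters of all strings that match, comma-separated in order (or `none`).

A → match
B → match
C → no match
D → no match
E → no match
F → no match
G → match
H → match

A, B, G, H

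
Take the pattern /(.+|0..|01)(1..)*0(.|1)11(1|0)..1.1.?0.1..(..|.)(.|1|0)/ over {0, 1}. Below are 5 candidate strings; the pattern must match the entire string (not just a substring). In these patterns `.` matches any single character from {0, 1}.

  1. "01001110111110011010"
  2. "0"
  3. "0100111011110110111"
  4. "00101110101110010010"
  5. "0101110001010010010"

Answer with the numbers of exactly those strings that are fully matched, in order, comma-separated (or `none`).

1, 3, 4, 5

1 → match
2 → no match
3 → match
4 → match
5 → match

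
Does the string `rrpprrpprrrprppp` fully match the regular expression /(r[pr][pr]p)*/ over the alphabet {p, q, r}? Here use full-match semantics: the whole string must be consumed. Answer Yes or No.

Yes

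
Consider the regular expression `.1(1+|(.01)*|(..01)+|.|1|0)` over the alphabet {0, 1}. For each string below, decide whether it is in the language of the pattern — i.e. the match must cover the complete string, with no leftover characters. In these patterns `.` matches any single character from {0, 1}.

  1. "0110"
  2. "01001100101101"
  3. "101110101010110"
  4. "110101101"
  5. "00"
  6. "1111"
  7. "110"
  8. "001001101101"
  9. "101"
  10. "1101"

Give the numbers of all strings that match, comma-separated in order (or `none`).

6, 7

1 → no match
2 → no match
3 → no match
4 → no match
5 → no match
6 → match
7 → match
8 → no match
9 → no match
10 → no match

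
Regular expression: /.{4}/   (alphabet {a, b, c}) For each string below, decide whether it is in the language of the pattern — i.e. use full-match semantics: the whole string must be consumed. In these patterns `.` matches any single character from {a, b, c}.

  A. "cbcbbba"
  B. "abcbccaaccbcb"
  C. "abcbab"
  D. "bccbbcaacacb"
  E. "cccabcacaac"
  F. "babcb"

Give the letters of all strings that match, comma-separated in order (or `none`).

A. "cbcbbba" → no match
B → no match
C. "abcbab" → no match
D. "bccbbcaacacb" → no match
E. "cccabcacaac" → no match
F. "babcb" → no match

none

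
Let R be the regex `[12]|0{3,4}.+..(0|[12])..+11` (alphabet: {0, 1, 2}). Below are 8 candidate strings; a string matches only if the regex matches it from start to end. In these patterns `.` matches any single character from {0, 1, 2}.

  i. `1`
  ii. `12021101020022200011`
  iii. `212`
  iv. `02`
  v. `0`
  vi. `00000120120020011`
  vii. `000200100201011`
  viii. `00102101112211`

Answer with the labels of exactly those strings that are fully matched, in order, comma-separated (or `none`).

i, vi, vii

i → match
ii → no match
iii → no match
iv → no match
v → no match
vi → match
vii → match
viii → no match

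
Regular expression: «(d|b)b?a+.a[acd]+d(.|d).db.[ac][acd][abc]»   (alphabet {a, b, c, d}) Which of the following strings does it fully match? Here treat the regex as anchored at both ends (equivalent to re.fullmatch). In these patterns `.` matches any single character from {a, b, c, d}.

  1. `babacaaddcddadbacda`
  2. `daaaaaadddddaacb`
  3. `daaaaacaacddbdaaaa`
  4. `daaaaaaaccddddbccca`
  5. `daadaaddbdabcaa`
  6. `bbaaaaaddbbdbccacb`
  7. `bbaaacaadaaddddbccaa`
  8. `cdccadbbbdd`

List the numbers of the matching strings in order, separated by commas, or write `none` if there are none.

1 → match
2 → no match
3 → no match
4 → match
5 → no match
6 → no match
7 → match
8 → no match

1, 4, 7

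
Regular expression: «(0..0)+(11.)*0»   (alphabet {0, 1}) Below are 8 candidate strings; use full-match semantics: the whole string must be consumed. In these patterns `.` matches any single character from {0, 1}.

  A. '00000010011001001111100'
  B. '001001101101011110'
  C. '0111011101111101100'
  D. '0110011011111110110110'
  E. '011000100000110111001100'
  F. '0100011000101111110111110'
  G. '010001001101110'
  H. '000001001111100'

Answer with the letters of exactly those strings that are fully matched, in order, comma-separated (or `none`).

A → match
B → no match
C → no match
D → no match
E → no match
F → no match
G → match
H → match

A, G, H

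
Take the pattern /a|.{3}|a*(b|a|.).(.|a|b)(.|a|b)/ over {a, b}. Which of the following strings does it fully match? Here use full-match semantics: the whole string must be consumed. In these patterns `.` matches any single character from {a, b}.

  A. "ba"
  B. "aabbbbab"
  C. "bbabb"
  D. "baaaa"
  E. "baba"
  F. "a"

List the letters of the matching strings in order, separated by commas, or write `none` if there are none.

A. "ba" → no match
B. "aabbbbab" → no match
C. "bbabb" → no match
D. "baaaa" → no match
E. "baba" → match
F. "a" → match

E, F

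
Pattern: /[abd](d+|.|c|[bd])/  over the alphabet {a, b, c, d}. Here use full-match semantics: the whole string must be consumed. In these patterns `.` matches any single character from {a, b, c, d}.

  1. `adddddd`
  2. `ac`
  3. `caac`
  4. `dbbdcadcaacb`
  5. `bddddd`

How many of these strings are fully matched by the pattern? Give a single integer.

1 → match
2 → match
3 → no match
4 → no match
5 → match
Total matched: 3

3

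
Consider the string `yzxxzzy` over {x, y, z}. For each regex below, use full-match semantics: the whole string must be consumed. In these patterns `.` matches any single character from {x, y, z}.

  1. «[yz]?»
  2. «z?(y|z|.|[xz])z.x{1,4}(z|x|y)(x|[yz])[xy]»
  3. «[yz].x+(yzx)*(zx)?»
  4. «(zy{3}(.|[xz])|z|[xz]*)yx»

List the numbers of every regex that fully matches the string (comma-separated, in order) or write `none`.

2

1 → no match
2 → match
3 → no match
4 → no match — must end with `yx`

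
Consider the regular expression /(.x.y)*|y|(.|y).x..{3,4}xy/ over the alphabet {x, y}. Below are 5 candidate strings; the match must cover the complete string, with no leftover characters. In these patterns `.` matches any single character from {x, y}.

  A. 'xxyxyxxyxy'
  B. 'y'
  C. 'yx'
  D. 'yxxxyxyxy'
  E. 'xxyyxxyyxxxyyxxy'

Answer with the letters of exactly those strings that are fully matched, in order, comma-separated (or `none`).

A → no match
B → match
C → no match
D → match
E → match

B, D, E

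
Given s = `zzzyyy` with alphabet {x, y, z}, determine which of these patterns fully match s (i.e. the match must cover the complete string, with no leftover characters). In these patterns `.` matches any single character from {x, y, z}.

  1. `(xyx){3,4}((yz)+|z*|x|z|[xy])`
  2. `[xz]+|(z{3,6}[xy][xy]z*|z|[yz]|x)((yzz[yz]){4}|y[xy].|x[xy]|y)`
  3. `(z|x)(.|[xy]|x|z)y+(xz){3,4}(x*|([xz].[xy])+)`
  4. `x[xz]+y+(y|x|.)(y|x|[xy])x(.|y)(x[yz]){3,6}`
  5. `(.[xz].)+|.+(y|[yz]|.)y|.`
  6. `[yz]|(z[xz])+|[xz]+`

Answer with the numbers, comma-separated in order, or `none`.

1 → no match — must start with `xyx`
2 → match
3 → no match
4 → no match — must start with `x`
5 → match
6 → no match

2, 5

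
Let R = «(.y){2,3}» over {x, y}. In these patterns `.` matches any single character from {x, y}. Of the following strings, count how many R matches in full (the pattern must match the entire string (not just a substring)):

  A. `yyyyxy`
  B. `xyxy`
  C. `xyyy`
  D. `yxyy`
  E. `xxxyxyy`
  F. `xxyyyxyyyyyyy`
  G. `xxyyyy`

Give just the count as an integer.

A. `yyyyxy` → match
B. `xyxy` → match
C. `xyyy` → match
D. `yxyy` → no match
E. `xxxyxyy` → no match
F → no match
G. `xxyyyy` → no match
Total matched: 3

3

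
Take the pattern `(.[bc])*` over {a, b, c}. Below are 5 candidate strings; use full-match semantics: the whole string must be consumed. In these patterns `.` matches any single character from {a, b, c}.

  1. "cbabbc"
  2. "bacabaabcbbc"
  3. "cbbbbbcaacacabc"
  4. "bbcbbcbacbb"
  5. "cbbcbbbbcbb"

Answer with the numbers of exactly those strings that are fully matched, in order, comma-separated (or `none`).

1 → match
2 → no match
3 → no match
4 → no match
5 → no match

1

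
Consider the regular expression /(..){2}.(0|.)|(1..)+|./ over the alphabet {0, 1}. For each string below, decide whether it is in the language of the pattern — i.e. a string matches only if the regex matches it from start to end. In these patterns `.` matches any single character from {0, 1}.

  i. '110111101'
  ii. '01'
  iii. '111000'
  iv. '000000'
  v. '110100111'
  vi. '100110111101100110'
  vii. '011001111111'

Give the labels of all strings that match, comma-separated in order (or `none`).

i, iii, iv, v, vi

i → match
ii → no match
iii → match
iv → match
v → match
vi → match
vii → no match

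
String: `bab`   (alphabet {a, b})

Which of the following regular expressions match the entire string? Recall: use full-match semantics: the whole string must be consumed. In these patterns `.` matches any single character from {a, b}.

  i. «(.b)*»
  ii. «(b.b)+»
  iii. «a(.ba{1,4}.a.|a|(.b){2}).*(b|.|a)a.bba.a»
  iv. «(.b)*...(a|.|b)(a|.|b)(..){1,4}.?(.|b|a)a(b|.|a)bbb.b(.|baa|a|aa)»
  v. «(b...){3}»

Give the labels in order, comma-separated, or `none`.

ii

i → no match
ii → match
iii → no match — must start with `a`
iv → no match
v → no match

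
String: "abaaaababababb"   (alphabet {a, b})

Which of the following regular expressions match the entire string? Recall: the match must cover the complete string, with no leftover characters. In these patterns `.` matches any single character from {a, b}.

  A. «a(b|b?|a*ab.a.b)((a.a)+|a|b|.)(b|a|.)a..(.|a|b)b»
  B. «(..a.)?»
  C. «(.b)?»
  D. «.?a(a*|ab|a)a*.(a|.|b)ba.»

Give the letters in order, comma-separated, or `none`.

A

A → match
B → no match
C → no match
D → no match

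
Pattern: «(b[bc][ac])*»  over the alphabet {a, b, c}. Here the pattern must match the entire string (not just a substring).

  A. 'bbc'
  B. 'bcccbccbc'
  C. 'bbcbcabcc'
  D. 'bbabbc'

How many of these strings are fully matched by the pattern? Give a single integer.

A → match
B → no match
C → match
D → match
Total matched: 3

3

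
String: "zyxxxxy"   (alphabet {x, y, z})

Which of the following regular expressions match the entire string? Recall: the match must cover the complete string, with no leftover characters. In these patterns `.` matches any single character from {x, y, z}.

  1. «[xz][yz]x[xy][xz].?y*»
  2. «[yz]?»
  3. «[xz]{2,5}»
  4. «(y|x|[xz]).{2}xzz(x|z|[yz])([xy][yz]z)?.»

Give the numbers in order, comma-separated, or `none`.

1 → match
2 → no match
3 → no match
4 → no match

1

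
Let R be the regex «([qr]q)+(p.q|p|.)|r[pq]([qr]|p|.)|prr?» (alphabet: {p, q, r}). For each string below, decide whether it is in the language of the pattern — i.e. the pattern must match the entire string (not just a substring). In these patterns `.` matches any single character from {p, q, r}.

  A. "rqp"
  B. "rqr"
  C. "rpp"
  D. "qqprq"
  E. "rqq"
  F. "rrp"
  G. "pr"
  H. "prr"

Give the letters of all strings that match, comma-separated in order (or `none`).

A → match
B → match
C → match
D → match
E → match
F → no match
G → match
H → match

A, B, C, D, E, G, H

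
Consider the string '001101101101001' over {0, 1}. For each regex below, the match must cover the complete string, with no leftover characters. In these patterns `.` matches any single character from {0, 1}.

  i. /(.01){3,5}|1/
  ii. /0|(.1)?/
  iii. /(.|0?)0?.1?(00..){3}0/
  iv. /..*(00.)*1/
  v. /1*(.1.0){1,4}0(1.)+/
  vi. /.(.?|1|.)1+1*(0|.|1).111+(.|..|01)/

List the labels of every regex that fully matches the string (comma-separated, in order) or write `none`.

i, iv

i → match
ii → no match
iii → no match — must end with '0'
iv → match
v → no match
vi → no match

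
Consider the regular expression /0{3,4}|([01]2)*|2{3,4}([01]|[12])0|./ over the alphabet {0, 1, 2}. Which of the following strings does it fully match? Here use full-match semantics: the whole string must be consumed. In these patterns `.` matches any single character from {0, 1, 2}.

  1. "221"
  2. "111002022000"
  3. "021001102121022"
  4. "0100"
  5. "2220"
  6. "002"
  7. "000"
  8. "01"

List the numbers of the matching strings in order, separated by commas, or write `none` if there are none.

1 → no match
2 → no match
3 → no match
4 → no match
5 → no match
6 → no match
7 → match
8 → no match

7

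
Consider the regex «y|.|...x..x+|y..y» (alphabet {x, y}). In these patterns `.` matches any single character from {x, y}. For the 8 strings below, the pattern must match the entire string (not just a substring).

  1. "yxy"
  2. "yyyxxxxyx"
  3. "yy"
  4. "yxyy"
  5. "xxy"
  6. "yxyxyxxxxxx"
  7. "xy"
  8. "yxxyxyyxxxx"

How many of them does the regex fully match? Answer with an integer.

1 → no match
2 → no match
3 → no match
4 → match
5 → no match
6 → match
7 → no match
8 → no match
Total matched: 2

2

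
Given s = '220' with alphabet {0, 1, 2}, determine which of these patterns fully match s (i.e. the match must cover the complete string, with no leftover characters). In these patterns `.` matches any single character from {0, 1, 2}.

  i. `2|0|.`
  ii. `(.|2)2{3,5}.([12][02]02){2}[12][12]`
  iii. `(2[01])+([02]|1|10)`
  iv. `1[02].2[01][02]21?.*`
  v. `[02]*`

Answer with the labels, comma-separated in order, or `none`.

i → no match
ii → no match
iii → no match
iv → no match — must start with '1'
v → match

v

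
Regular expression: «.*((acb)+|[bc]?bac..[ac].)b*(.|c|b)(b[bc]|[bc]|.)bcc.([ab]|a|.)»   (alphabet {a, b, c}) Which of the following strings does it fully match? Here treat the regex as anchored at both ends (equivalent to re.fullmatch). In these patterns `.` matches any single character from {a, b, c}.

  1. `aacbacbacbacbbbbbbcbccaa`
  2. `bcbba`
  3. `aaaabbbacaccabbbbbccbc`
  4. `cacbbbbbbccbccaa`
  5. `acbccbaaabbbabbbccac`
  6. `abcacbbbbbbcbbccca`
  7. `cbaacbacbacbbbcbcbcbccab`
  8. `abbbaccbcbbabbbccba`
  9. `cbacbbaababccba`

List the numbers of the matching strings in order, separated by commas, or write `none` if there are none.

1, 3, 4, 6, 8, 9

1 → match
2 → no match
3 → match
4 → match
5 → no match
6 → match
7 → no match
8 → match
9 → match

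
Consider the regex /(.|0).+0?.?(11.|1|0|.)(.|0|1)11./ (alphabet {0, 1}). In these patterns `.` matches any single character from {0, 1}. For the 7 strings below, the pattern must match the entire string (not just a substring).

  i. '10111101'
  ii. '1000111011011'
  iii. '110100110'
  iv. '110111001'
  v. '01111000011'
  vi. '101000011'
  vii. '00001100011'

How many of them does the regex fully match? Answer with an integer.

i. '10111101' → no match
ii → no match
iii. '110100110' → match
iv. '110111001' → no match
v. '01111000011' → no match
vi. '101000011' → no match
vii. '00001100011' → no match
Total matched: 1

1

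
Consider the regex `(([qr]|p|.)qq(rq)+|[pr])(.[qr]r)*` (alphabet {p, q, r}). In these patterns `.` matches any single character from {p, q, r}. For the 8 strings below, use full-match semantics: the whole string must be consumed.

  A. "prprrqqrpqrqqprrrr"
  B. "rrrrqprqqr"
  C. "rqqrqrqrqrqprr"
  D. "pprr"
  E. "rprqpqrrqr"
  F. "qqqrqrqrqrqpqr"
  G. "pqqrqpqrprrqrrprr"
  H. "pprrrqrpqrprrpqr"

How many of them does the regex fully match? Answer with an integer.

5

A → no match
B → no match
C → match
D → match
E → no match
F → match
G → match
H → match
Total matched: 5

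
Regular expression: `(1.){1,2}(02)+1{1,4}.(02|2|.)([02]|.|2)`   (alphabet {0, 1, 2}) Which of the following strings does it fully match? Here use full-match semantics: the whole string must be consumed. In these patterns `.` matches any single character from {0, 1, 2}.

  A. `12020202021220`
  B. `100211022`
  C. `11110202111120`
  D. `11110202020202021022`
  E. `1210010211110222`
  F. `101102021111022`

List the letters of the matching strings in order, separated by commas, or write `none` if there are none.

A → match
B → match
C → match
D → match
E → no match
F → match

A, B, C, D, F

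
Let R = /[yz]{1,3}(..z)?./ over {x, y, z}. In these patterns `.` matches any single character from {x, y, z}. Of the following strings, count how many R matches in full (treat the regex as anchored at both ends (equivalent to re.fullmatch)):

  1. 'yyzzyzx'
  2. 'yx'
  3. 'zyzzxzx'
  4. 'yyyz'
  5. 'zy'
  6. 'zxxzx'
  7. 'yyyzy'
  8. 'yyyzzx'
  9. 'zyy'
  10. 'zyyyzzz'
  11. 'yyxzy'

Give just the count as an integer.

11

1 → match
2 → match
3 → match
4 → match
5 → match
6 → match
7 → match
8 → match
9 → match
10 → match
11 → match
Total matched: 11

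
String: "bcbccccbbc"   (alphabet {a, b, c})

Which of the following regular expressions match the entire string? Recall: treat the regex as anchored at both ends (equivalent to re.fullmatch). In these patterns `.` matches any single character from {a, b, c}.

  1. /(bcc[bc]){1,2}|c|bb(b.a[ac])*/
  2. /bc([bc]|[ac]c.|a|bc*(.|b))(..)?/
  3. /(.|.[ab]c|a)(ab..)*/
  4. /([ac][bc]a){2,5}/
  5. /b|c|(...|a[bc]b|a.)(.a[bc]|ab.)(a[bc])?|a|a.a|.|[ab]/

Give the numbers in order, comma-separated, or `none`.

2

1 → no match
2 → match
3 → no match
4 → no match — must end with "a"
5 → no match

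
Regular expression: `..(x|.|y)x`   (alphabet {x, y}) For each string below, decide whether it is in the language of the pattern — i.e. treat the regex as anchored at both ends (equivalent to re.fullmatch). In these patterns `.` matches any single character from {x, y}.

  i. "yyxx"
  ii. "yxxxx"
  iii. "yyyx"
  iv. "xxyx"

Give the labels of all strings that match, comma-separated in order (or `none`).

i, iii, iv

i. "yyxx" → match
ii. "yxxxx" → no match
iii. "yyyx" → match
iv. "xxyx" → match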